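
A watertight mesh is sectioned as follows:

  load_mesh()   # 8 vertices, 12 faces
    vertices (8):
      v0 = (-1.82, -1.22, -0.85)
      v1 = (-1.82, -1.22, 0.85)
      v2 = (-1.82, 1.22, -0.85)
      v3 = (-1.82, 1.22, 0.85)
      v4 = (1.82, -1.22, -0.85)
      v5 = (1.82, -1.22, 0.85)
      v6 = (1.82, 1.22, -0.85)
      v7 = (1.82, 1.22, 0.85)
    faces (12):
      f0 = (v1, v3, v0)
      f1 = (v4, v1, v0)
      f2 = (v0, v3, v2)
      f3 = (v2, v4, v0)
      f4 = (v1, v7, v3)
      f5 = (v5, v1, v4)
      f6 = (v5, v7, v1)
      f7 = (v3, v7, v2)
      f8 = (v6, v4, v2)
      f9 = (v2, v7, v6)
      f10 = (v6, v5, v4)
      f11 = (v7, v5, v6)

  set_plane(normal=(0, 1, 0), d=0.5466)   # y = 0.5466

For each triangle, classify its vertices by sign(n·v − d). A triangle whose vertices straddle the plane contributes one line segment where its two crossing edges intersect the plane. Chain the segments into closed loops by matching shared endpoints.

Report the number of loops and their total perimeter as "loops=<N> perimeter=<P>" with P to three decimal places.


loops=1 perimeter=10.680

Straddling triangles (8 of 12):
  (v1,v3,v0) [-+-] → (-1.82, 0.5466, 0.85)–(-1.82, 0.5466, 0.380828)  len=0.4692
  (v0,v3,v2) [-++] → (-1.82, 0.5466, 0.380828)–(-1.82, 0.5466, -0.85)  len=1.2308
  (v2,v4,v0) [+--] → (-0.81542, 0.5466, -0.85)–(-1.82, 0.5466, -0.85)  len=1.0046
  (v1,v7,v3) [-++] → (0.81542, 0.5466, 0.85)–(-1.82, 0.5466, 0.85)  len=2.6354
  (v5,v7,v1) [-+-] → (1.82, 0.5466, 0.85)–(0.81542, 0.5466, 0.85)  len=1.0046
  (v6,v4,v2) [+-+] → (1.82, 0.5466, -0.85)–(-0.81542, 0.5466, -0.85)  len=2.6354
  (v6,v5,v4) [+--] → (1.82, 0.5466, -0.380828)–(1.82, 0.5466, -0.85)  len=0.4692
  (v7,v5,v6) [+-+] → (1.82, 0.5466, 0.85)–(1.82, 0.5466, -0.380828)  len=1.2308

Chained into 1 loop(s):
  loop 1: 8 segments, perimeter = 10.6800
Total perimeter = 10.680


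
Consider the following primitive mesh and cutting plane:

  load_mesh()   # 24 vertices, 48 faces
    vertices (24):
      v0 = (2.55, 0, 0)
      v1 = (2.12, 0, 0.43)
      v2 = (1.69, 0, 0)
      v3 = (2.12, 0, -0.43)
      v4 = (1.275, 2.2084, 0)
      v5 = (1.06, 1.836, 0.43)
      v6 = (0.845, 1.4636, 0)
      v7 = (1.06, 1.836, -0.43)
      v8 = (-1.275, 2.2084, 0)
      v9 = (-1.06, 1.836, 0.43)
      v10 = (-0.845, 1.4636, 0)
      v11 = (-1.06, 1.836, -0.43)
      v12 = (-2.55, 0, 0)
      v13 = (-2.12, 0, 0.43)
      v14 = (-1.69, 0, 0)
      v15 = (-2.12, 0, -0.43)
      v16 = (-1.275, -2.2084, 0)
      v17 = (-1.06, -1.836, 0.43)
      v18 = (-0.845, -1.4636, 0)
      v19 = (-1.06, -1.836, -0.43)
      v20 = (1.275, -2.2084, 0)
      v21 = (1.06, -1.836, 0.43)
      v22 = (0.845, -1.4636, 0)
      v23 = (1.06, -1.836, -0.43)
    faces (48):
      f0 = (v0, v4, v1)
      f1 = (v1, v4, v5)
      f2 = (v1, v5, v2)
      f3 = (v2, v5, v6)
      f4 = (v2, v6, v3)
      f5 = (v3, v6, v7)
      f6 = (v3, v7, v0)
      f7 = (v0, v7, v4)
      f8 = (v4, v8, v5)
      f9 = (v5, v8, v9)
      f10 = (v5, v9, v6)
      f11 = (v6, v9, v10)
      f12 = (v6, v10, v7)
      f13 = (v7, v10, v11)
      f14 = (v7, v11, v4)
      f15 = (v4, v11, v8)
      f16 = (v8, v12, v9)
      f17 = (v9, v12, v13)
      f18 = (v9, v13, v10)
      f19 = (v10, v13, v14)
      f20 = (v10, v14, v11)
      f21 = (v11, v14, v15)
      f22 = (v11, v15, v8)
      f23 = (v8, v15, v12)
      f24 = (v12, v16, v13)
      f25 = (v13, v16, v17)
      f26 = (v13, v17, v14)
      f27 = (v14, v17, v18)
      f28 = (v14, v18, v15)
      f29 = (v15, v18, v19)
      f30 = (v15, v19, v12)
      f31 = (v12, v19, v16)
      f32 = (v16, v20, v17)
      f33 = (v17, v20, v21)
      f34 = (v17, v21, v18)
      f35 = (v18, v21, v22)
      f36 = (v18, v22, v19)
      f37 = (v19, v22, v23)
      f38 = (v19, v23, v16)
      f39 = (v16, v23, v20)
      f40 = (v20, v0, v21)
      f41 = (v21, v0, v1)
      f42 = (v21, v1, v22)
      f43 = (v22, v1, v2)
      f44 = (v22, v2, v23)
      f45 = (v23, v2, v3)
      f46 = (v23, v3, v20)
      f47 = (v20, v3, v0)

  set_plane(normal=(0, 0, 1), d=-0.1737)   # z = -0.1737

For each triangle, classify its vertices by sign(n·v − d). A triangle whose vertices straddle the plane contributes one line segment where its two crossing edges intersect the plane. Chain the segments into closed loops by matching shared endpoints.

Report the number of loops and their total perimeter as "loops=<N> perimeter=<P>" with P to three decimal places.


loops=2 perimeter=25.440

Straddling triangles (24 of 48):
  (v2,v6,v3) [++-] → (1.36004, 0.872374, -0.1737)–(1.8637, 0, -0.1737)  len=1.0073
  (v3,v6,v7) [-+-] → (1.36004, 0.872374, -0.1737)–(0.93185, 1.61403, -0.1737)  len=0.8564
  (v3,v7,v0) [--+] → (1.94811, 0.741659, -0.1737)–(2.3763, 0, -0.1737)  len=0.8564
  (v0,v7,v4) [+-+] → (1.94811, 0.741659, -0.1737)–(1.18815, 2.05797, -0.1737)  len=1.5199
  (v6,v10,v7) [++-] → (-0.0754686, 1.61403, -0.1737)–(0.93185, 1.61403, -0.1737)  len=1.0073
  (v7,v10,v11) [-+-] → (-0.0754686, 1.61403, -0.1737)–(-0.93185, 1.61403, -0.1737)  len=0.8564
  (v7,v11,v4) [--+] → (0.331769, 2.05797, -0.1737)–(1.18815, 2.05797, -0.1737)  len=0.8564
  (v4,v11,v8) [+-+] → (0.331769, 2.05797, -0.1737)–(-1.18815, 2.05797, -0.1737)  len=1.5199
  (v10,v14,v11) [++-] → (-1.43551, 0.741659, -0.1737)–(-0.93185, 1.61403, -0.1737)  len=1.0073
  (v11,v14,v15) [-+-] → (-1.43551, 0.741659, -0.1737)–(-1.8637, 0, -0.1737)  len=0.8564
  (v11,v15,v8) [--+] → (-1.61634, 1.31631, -0.1737)–(-1.18815, 2.05797, -0.1737)  len=0.8564
  (v8,v15,v12) [+-+] → (-1.61634, 1.31631, -0.1737)–(-2.3763, 0, -0.1737)  len=1.5199
  (v14,v18,v15) [++-] → (-1.36004, -0.872374, -0.1737)–(-1.8637, 0, -0.1737)  len=1.0073
  (v15,v18,v19) [-+-] → (-1.36004, -0.872374, -0.1737)–(-0.93185, -1.61403, -0.1737)  len=0.8564
  (v15,v19,v12) [--+] → (-1.94811, -0.741659, -0.1737)–(-2.3763, 0, -0.1737)  len=0.8564
  (v12,v19,v16) [+-+] → (-1.94811, -0.741659, -0.1737)–(-1.18815, -2.05797, -0.1737)  len=1.5199
  (v18,v22,v19) [++-] → (0.0754686, -1.61403, -0.1737)–(-0.93185, -1.61403, -0.1737)  len=1.0073
  (v19,v22,v23) [-+-] → (0.0754686, -1.61403, -0.1737)–(0.93185, -1.61403, -0.1737)  len=0.8564
  (v19,v23,v16) [--+] → (-0.331769, -2.05797, -0.1737)–(-1.18815, -2.05797, -0.1737)  len=0.8564
  (v16,v23,v20) [+-+] → (-0.331769, -2.05797, -0.1737)–(1.18815, -2.05797, -0.1737)  len=1.5199
  (v22,v2,v23) [++-] → (1.43551, -0.741659, -0.1737)–(0.93185, -1.61403, -0.1737)  len=1.0073
  (v23,v2,v3) [-+-] → (1.43551, -0.741659, -0.1737)–(1.8637, 0, -0.1737)  len=0.8564
  (v23,v3,v20) [--+] → (1.61634, -1.31631, -0.1737)–(1.18815, -2.05797, -0.1737)  len=0.8564
  (v20,v3,v0) [+-+] → (1.61634, -1.31631, -0.1737)–(2.3763, 0, -0.1737)  len=1.5199

Chained into 2 loop(s):
  loop 1: 12 segments, perimeter = 11.1823
  loop 2: 12 segments, perimeter = 14.2579
Total perimeter = 25.440


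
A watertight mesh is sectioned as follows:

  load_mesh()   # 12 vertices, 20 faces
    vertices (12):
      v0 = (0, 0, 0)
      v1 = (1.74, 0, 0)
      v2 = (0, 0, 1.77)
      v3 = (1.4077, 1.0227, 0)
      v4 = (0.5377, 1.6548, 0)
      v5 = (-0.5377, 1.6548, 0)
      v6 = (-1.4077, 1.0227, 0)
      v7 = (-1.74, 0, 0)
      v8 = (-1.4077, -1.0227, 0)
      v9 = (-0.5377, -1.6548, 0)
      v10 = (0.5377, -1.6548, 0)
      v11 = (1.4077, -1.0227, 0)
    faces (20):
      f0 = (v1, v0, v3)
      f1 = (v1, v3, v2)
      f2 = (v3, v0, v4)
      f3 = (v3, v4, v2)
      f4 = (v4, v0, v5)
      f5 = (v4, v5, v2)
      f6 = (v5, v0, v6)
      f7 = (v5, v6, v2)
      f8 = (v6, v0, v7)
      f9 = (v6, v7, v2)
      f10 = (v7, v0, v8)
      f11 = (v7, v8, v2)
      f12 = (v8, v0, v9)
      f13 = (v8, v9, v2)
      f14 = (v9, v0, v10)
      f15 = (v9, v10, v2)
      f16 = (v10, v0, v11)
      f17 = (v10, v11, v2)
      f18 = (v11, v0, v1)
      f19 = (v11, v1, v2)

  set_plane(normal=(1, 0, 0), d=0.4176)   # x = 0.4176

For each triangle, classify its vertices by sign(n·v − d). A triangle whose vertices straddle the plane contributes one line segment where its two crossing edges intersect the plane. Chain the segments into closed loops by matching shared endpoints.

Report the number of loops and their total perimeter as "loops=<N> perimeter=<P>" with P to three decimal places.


Straddling triangles (12 of 20):
  (v1,v0,v3) [+-+] → (0.4176, 0, 0)–(0.4176, 0.303388, 0)  len=0.3034
  (v1,v3,v2) [++-] → (0.4176, 0.303388, 1.24492)–(0.4176, 0, 1.3452)  len=0.3195
  (v3,v0,v4) [+-+] → (0.4176, 0.303388, 0)–(0.4176, 1.28519, 0)  len=0.9818
  (v3,v4,v2) [++-] → (0.4176, 1.28519, 0.395345)–(0.4176, 0.303388, 1.24492)  len=1.2983
  (v4,v0,v5) [+--] → (0.4176, 1.28519, 0)–(0.4176, 1.6548, 0)  len=0.3696
  (v4,v5,v2) [+--] → (0.4176, 1.6548, 0)–(0.4176, 1.28519, 0.395345)  len=0.5412
  (v9,v0,v10) [--+] → (0.4176, -1.28519, 0)–(0.4176, -1.6548, 0)  len=0.3696
  (v9,v10,v2) [-+-] → (0.4176, -1.6548, 0)–(0.4176, -1.28519, 0.395345)  len=0.5412
  (v10,v0,v11) [+-+] → (0.4176, -1.28519, 0)–(0.4176, -0.303388, 0)  len=0.9818
  (v10,v11,v2) [++-] → (0.4176, -0.303388, 1.24492)–(0.4176, -1.28519, 0.395345)  len=1.2983
  (v11,v0,v1) [+-+] → (0.4176, -0.303388, 0)–(0.4176, 0, 0)  len=0.3034
  (v11,v1,v2) [++-] → (0.4176, 0, 1.3452)–(0.4176, -0.303388, 1.24492)  len=0.3195

Chained into 1 loop(s):
  loop 1: 12 segments, perimeter = 7.6278
Total perimeter = 7.628

loops=1 perimeter=7.628


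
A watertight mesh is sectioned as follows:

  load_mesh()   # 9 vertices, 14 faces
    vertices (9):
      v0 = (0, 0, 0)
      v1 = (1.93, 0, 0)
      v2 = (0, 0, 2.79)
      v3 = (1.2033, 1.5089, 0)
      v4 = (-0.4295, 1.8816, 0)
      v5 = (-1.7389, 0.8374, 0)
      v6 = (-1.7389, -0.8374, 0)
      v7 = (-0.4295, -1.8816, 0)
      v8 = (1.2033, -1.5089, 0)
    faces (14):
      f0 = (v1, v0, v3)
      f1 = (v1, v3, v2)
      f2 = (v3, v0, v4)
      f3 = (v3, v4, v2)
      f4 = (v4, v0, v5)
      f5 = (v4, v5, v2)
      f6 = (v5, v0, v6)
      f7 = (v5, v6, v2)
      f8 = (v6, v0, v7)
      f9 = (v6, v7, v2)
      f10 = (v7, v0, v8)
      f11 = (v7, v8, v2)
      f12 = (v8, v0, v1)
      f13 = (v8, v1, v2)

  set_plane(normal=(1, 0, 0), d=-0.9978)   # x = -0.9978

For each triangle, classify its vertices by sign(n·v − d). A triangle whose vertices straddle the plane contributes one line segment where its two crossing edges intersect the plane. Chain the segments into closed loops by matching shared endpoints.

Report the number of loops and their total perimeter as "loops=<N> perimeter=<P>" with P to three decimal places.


loops=1 perimeter=6.859

Straddling triangles (6 of 14):
  (v4,v0,v5) [++-] → (-0.9978, 0.480509, 0)–(-0.9978, 1.4284, 0)  len=0.9479
  (v4,v5,v2) [+-+] → (-0.9978, 1.4284, 0)–(-0.9978, 0.480509, 1.18907)  len=1.5207
  (v5,v0,v6) [-+-] → (-0.9978, 0.480509, 0)–(-0.9978, -0.480509, 0)  len=0.9610
  (v5,v6,v2) [--+] → (-0.9978, -0.480509, 1.18907)–(-0.9978, 0.480509, 1.18907)  len=0.9610
  (v6,v0,v7) [-++] → (-0.9978, -0.480509, 0)–(-0.9978, -1.4284, 0)  len=0.9479
  (v6,v7,v2) [-++] → (-0.9978, -1.4284, 0)–(-0.9978, -0.480509, 1.18907)  len=1.5207

Chained into 1 loop(s):
  loop 1: 6 segments, perimeter = 6.8591
Total perimeter = 6.859


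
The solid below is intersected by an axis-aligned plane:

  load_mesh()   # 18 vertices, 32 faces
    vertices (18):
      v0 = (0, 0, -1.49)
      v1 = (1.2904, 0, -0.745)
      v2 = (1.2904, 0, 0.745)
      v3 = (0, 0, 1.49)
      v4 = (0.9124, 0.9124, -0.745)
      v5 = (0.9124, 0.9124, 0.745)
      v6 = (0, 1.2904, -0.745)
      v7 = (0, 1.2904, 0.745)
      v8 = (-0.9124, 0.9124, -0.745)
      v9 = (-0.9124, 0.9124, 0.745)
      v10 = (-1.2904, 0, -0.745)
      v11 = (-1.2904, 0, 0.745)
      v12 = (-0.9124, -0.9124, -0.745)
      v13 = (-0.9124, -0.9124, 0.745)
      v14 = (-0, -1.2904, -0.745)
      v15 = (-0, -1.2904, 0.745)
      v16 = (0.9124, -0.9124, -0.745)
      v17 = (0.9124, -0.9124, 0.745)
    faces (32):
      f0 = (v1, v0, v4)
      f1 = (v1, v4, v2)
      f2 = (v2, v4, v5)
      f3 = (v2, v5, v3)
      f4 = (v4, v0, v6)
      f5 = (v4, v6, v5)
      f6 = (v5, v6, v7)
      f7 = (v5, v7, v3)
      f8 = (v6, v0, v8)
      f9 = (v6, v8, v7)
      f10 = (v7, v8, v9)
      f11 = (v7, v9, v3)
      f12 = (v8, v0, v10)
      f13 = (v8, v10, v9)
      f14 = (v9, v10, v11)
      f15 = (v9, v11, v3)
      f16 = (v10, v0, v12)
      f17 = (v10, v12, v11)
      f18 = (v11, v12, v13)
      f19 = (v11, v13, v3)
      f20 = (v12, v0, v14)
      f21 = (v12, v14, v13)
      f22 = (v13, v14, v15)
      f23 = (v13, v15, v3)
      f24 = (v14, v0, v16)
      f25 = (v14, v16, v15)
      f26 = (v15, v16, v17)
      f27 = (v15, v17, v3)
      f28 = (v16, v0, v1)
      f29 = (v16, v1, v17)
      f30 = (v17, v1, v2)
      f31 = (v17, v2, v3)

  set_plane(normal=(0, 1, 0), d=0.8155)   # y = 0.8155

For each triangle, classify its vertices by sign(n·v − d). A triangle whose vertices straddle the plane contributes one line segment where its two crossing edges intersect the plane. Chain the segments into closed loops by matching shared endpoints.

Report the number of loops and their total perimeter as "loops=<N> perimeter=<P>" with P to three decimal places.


Straddling triangles (12 of 32):
  (v1,v0,v4) [--+] → (0.8155, 0.8155, -0.824122)–(0.952545, 0.8155, -0.745)  len=0.1582
  (v1,v4,v2) [-+-] → (0.952545, 0.8155, -0.745)–(0.952545, 0.8155, -0.586757)  len=0.1582
  (v2,v4,v5) [-++] → (0.952545, 0.8155, -0.586757)–(0.952545, 0.8155, 0.745)  len=1.3318
  (v2,v5,v3) [-+-] → (0.952545, 0.8155, 0.745)–(0.8155, 0.8155, 0.824122)  len=0.1582
  (v4,v0,v6) [+-+] → (0.8155, 0.8155, -0.824122)–(0, 0.8155, -1.01918)  len=0.8385
  (v5,v7,v3) [++-] → (0, 0.8155, 1.01918)–(0.8155, 0.8155, 0.824122)  len=0.8385
  (v6,v0,v8) [+-+] → (0, 0.8155, -1.01918)–(-0.8155, 0.8155, -0.824122)  len=0.8385
  (v7,v9,v3) [++-] → (-0.8155, 0.8155, 0.824122)–(0, 0.8155, 1.01918)  len=0.8385
  (v8,v0,v10) [+--] → (-0.8155, 0.8155, -0.824122)–(-0.952545, 0.8155, -0.745)  len=0.1582
  (v8,v10,v9) [+-+] → (-0.952545, 0.8155, -0.745)–(-0.952545, 0.8155, 0.586757)  len=1.3318
  (v9,v10,v11) [+--] → (-0.952545, 0.8155, 0.586757)–(-0.952545, 0.8155, 0.745)  len=0.1582
  (v9,v11,v3) [+--] → (-0.952545, 0.8155, 0.745)–(-0.8155, 0.8155, 0.824122)  len=0.1582

Chained into 1 loop(s):
  loop 1: 12 segments, perimeter = 6.9670
Total perimeter = 6.967

loops=1 perimeter=6.967


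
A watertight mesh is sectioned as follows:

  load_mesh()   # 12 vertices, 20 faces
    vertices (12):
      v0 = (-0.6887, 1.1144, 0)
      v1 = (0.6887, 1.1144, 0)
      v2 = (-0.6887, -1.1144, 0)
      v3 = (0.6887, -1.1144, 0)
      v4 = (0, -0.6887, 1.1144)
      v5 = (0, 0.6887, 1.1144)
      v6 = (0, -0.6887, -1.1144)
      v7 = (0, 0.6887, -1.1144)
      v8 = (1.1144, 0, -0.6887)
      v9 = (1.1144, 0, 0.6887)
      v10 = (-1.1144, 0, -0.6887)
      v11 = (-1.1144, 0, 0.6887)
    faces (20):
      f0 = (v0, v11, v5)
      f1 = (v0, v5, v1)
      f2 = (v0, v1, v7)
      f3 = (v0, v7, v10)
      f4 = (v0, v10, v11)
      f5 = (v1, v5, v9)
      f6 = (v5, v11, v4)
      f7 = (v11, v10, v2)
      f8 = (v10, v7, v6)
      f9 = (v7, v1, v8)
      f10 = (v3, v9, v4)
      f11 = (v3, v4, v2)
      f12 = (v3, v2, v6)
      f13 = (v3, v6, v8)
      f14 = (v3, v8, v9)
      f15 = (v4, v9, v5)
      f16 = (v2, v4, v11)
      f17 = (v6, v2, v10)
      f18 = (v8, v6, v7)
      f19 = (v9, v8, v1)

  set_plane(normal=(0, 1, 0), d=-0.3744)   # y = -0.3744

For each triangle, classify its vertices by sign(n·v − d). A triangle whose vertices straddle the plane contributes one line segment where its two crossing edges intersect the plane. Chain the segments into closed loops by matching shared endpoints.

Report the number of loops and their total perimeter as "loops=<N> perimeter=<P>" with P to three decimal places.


Straddling triangles (10 of 20):
  (v5,v11,v4) [++-] → (-0.508575, -0.3744, 0.920125)–(0, -0.3744, 1.1144)  len=0.5444
  (v11,v10,v2) [++-] → (-0.971379, -0.3744, -0.457321)–(-0.971379, -0.3744, 0.457321)  len=0.9146
  (v10,v7,v6) [++-] → (0, -0.3744, -1.1144)–(-0.508575, -0.3744, -0.920125)  len=0.5444
  (v3,v9,v4) [-+-] → (0.971379, -0.3744, 0.457321)–(0.508575, -0.3744, 0.920125)  len=0.6545
  (v3,v6,v8) [--+] → (0.508575, -0.3744, -0.920125)–(0.971379, -0.3744, -0.457321)  len=0.6545
  (v3,v8,v9) [-++] → (0.971379, -0.3744, -0.457321)–(0.971379, -0.3744, 0.457321)  len=0.9146
  (v4,v9,v5) [-++] → (0.508575, -0.3744, 0.920125)–(0, -0.3744, 1.1144)  len=0.5444
  (v2,v4,v11) [--+] → (-0.508575, -0.3744, 0.920125)–(-0.971379, -0.3744, 0.457321)  len=0.6545
  (v6,v2,v10) [--+] → (-0.971379, -0.3744, -0.457321)–(-0.508575, -0.3744, -0.920125)  len=0.6545
  (v8,v6,v7) [+-+] → (0.508575, -0.3744, -0.920125)–(0, -0.3744, -1.1144)  len=0.5444

Chained into 1 loop(s):
  loop 1: 10 segments, perimeter = 6.6250
Total perimeter = 6.625

loops=1 perimeter=6.625


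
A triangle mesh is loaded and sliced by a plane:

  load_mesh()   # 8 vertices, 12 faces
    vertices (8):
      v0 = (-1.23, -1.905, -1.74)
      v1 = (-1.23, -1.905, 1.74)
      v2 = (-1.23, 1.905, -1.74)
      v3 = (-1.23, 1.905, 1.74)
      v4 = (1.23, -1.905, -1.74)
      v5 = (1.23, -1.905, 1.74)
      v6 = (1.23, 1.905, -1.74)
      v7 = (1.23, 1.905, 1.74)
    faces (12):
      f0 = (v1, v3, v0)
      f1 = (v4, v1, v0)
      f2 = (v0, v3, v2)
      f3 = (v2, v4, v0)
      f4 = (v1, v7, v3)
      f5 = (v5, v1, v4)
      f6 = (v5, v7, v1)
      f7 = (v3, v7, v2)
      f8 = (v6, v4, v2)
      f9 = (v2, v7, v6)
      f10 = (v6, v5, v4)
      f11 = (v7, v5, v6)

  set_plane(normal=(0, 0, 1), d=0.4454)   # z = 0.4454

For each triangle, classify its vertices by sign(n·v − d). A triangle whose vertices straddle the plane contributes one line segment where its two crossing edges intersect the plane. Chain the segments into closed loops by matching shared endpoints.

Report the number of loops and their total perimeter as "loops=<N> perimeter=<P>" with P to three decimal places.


Straddling triangles (8 of 12):
  (v1,v3,v0) [++-] → (-1.23, 0.487636, 0.4454)–(-1.23, -1.905, 0.4454)  len=2.3926
  (v4,v1,v0) [-+-] → (-0.314852, -1.905, 0.4454)–(-1.23, -1.905, 0.4454)  len=0.9151
  (v0,v3,v2) [-+-] → (-1.23, 0.487636, 0.4454)–(-1.23, 1.905, 0.4454)  len=1.4174
  (v5,v1,v4) [++-] → (-0.314852, -1.905, 0.4454)–(1.23, -1.905, 0.4454)  len=1.5449
  (v3,v7,v2) [++-] → (0.314852, 1.905, 0.4454)–(-1.23, 1.905, 0.4454)  len=1.5449
  (v2,v7,v6) [-+-] → (0.314852, 1.905, 0.4454)–(1.23, 1.905, 0.4454)  len=0.9151
  (v6,v5,v4) [-+-] → (1.23, -0.487636, 0.4454)–(1.23, -1.905, 0.4454)  len=1.4174
  (v7,v5,v6) [++-] → (1.23, -0.487636, 0.4454)–(1.23, 1.905, 0.4454)  len=2.3926

Chained into 1 loop(s):
  loop 1: 8 segments, perimeter = 12.5400
Total perimeter = 12.540

loops=1 perimeter=12.540


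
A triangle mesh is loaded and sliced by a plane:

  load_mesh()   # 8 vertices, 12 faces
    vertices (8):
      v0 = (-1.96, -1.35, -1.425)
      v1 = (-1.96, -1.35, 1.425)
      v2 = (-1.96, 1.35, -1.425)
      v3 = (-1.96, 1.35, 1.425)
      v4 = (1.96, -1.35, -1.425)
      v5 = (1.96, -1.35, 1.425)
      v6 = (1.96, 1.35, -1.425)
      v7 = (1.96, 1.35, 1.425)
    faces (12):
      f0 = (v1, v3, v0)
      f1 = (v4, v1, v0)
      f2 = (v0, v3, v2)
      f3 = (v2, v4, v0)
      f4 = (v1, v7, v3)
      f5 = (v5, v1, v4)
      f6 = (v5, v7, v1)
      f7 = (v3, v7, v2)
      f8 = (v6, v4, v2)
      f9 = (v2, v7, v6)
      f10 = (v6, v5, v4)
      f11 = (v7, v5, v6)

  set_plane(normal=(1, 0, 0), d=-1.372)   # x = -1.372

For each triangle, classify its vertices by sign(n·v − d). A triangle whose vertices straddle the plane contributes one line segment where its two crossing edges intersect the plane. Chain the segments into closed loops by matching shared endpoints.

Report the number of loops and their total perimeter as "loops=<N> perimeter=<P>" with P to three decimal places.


loops=1 perimeter=11.100

Straddling triangles (8 of 12):
  (v4,v1,v0) [+--] → (-1.372, -1.35, 0.9975)–(-1.372, -1.35, -1.425)  len=2.4225
  (v2,v4,v0) [-+-] → (-1.372, 0.945, -1.425)–(-1.372, -1.35, -1.425)  len=2.2950
  (v1,v7,v3) [-+-] → (-1.372, -0.945, 1.425)–(-1.372, 1.35, 1.425)  len=2.2950
  (v5,v1,v4) [+-+] → (-1.372, -1.35, 1.425)–(-1.372, -1.35, 0.9975)  len=0.4275
  (v5,v7,v1) [++-] → (-1.372, -0.945, 1.425)–(-1.372, -1.35, 1.425)  len=0.4050
  (v3,v7,v2) [-+-] → (-1.372, 1.35, 1.425)–(-1.372, 1.35, -0.9975)  len=2.4225
  (v6,v4,v2) [++-] → (-1.372, 0.945, -1.425)–(-1.372, 1.35, -1.425)  len=0.4050
  (v2,v7,v6) [-++] → (-1.372, 1.35, -0.9975)–(-1.372, 1.35, -1.425)  len=0.4275

Chained into 1 loop(s):
  loop 1: 8 segments, perimeter = 11.1000
Total perimeter = 11.100


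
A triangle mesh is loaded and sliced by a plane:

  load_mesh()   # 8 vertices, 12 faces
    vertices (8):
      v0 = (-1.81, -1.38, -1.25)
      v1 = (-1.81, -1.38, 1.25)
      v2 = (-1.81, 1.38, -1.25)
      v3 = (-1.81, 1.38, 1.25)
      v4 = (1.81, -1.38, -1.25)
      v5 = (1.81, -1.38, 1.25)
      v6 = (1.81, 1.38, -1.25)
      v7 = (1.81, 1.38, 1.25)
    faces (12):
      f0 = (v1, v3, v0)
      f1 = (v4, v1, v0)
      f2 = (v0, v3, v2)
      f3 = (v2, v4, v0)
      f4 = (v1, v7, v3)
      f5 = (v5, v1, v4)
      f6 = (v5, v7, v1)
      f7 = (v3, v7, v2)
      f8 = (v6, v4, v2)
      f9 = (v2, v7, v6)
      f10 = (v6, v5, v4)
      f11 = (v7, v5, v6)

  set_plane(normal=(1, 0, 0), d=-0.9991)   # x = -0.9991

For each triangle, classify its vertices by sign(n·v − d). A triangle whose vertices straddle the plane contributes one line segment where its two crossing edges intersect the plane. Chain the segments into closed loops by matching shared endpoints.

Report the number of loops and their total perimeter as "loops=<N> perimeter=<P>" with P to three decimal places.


Straddling triangles (8 of 12):
  (v4,v1,v0) [+--] → (-0.9991, -1.38, 0.689986)–(-0.9991, -1.38, -1.25)  len=1.9400
  (v2,v4,v0) [-+-] → (-0.9991, 0.761745, -1.25)–(-0.9991, -1.38, -1.25)  len=2.1417
  (v1,v7,v3) [-+-] → (-0.9991, -0.761745, 1.25)–(-0.9991, 1.38, 1.25)  len=2.1417
  (v5,v1,v4) [+-+] → (-0.9991, -1.38, 1.25)–(-0.9991, -1.38, 0.689986)  len=0.5600
  (v5,v7,v1) [++-] → (-0.9991, -0.761745, 1.25)–(-0.9991, -1.38, 1.25)  len=0.6183
  (v3,v7,v2) [-+-] → (-0.9991, 1.38, 1.25)–(-0.9991, 1.38, -0.689986)  len=1.9400
  (v6,v4,v2) [++-] → (-0.9991, 0.761745, -1.25)–(-0.9991, 1.38, -1.25)  len=0.6183
  (v2,v7,v6) [-++] → (-0.9991, 1.38, -0.689986)–(-0.9991, 1.38, -1.25)  len=0.5600

Chained into 1 loop(s):
  loop 1: 8 segments, perimeter = 10.5200
Total perimeter = 10.520

loops=1 perimeter=10.520


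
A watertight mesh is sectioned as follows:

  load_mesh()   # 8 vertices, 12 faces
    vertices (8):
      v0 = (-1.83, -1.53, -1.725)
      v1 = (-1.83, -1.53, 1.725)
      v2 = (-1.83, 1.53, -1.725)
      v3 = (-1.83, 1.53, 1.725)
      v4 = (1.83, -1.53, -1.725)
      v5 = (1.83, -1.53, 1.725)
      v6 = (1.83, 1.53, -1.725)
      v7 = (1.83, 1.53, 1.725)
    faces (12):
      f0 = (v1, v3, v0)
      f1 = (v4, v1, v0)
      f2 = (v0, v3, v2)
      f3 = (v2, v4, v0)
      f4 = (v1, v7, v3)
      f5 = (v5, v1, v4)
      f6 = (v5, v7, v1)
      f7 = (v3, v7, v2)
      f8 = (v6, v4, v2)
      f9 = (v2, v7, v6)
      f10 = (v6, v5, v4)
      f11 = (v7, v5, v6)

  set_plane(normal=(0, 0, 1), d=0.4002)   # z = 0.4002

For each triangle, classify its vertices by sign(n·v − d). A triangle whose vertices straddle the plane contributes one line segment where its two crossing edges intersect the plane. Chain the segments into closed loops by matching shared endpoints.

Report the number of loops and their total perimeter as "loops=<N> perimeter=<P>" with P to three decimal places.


Straddling triangles (8 of 12):
  (v1,v3,v0) [++-] → (-1.83, 0.35496, 0.4002)–(-1.83, -1.53, 0.4002)  len=1.8850
  (v4,v1,v0) [-+-] → (-0.42456, -1.53, 0.4002)–(-1.83, -1.53, 0.4002)  len=1.4054
  (v0,v3,v2) [-+-] → (-1.83, 0.35496, 0.4002)–(-1.83, 1.53, 0.4002)  len=1.1750
  (v5,v1,v4) [++-] → (-0.42456, -1.53, 0.4002)–(1.83, -1.53, 0.4002)  len=2.2546
  (v3,v7,v2) [++-] → (0.42456, 1.53, 0.4002)–(-1.83, 1.53, 0.4002)  len=2.2546
  (v2,v7,v6) [-+-] → (0.42456, 1.53, 0.4002)–(1.83, 1.53, 0.4002)  len=1.4054
  (v6,v5,v4) [-+-] → (1.83, -0.35496, 0.4002)–(1.83, -1.53, 0.4002)  len=1.1750
  (v7,v5,v6) [++-] → (1.83, -0.35496, 0.4002)–(1.83, 1.53, 0.4002)  len=1.8850

Chained into 1 loop(s):
  loop 1: 8 segments, perimeter = 13.4400
Total perimeter = 13.440

loops=1 perimeter=13.440


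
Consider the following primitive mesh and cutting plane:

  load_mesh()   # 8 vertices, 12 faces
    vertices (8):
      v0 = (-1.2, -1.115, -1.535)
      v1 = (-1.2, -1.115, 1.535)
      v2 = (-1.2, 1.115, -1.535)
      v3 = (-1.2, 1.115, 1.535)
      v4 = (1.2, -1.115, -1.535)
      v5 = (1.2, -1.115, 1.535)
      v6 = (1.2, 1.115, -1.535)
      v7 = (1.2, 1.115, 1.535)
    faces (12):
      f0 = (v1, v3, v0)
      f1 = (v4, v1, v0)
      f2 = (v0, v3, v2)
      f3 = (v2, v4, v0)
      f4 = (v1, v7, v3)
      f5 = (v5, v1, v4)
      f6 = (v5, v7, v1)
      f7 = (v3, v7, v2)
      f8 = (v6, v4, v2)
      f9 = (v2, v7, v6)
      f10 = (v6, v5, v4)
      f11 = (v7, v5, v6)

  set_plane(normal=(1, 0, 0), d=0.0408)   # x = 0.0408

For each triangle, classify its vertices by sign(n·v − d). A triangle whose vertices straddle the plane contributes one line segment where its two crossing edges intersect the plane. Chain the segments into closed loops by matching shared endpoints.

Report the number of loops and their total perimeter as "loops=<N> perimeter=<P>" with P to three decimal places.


Straddling triangles (8 of 12):
  (v4,v1,v0) [+--] → (0.0408, -1.115, -0.05219)–(0.0408, -1.115, -1.535)  len=1.4828
  (v2,v4,v0) [-+-] → (0.0408, -0.03791, -1.535)–(0.0408, -1.115, -1.535)  len=1.0771
  (v1,v7,v3) [-+-] → (0.0408, 0.03791, 1.535)–(0.0408, 1.115, 1.535)  len=1.0771
  (v5,v1,v4) [+-+] → (0.0408, -1.115, 1.535)–(0.0408, -1.115, -0.05219)  len=1.5872
  (v5,v7,v1) [++-] → (0.0408, 0.03791, 1.535)–(0.0408, -1.115, 1.535)  len=1.1529
  (v3,v7,v2) [-+-] → (0.0408, 1.115, 1.535)–(0.0408, 1.115, 0.05219)  len=1.4828
  (v6,v4,v2) [++-] → (0.0408, -0.03791, -1.535)–(0.0408, 1.115, -1.535)  len=1.1529
  (v2,v7,v6) [-++] → (0.0408, 1.115, 0.05219)–(0.0408, 1.115, -1.535)  len=1.5872

Chained into 1 loop(s):
  loop 1: 8 segments, perimeter = 10.6000
Total perimeter = 10.600

loops=1 perimeter=10.600


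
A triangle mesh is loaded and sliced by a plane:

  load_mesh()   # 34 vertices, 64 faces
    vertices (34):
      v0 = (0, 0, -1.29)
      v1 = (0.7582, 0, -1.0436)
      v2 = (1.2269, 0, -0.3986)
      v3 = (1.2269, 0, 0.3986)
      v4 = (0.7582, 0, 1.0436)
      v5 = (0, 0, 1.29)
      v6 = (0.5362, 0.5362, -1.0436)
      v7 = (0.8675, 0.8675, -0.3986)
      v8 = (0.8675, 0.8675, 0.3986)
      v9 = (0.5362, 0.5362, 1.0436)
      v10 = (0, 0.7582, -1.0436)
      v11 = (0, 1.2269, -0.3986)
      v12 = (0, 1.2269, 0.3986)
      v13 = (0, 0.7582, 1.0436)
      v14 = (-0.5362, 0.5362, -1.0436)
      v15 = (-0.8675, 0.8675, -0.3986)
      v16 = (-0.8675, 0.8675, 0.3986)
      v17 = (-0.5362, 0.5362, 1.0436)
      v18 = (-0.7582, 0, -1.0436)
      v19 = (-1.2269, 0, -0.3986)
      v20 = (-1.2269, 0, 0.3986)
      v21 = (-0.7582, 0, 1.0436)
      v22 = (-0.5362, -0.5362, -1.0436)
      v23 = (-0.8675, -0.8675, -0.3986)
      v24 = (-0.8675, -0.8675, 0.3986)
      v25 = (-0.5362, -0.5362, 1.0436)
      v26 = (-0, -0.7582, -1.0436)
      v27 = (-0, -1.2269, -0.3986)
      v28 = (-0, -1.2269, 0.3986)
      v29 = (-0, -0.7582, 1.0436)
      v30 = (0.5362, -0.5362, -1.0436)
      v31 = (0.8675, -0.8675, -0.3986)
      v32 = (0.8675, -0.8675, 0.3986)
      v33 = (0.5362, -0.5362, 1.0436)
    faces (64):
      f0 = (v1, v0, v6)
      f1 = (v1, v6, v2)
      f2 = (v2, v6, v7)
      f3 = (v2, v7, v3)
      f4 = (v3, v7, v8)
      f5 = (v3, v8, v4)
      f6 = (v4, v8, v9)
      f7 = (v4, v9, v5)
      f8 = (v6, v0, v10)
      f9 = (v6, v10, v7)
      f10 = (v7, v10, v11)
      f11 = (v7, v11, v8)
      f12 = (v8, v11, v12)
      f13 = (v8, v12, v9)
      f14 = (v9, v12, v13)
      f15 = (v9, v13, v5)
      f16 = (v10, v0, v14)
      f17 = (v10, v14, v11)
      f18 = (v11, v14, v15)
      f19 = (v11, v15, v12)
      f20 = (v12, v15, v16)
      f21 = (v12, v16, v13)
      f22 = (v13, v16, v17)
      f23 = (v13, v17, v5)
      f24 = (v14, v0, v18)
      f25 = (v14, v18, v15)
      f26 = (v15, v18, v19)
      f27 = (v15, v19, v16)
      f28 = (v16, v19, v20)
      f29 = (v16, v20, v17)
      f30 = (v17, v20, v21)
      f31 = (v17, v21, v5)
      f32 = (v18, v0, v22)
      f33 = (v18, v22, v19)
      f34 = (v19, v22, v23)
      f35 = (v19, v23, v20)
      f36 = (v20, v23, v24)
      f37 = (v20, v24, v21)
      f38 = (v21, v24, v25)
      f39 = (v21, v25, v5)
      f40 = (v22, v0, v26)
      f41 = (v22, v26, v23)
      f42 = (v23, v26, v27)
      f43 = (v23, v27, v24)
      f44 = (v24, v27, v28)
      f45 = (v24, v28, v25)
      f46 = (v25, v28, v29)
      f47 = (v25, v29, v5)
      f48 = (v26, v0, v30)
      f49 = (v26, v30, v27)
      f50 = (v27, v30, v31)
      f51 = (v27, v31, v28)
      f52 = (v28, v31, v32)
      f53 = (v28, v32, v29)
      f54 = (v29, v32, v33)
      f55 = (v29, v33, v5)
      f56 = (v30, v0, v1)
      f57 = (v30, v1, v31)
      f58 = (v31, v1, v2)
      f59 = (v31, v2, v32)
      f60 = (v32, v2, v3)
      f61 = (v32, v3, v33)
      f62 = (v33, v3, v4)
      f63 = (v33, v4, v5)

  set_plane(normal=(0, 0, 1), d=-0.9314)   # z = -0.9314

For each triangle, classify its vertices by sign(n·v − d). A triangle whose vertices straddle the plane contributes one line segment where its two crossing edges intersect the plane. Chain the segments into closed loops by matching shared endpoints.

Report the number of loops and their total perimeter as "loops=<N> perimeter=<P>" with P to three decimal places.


loops=1 perimeter=5.142

Straddling triangles (16 of 64):
  (v1,v6,v2) [--+] → (0.65635, 0.442926, -0.9314)–(0.839732, 0, -0.9314)  len=0.4794
  (v2,v6,v7) [+-+] → (0.65635, 0.442926, -0.9314)–(0.593831, 0.593831, -0.9314)  len=0.1633
  (v6,v10,v7) [--+] → (0.150905, 0.777213, -0.9314)–(0.593831, 0.593831, -0.9314)  len=0.4794
  (v7,v10,v11) [+-+] → (0.150905, 0.777213, -0.9314)–(0, 0.839732, -0.9314)  len=0.1633
  (v10,v14,v11) [--+] → (-0.442926, 0.65635, -0.9314)–(0, 0.839732, -0.9314)  len=0.4794
  (v11,v14,v15) [+-+] → (-0.442926, 0.65635, -0.9314)–(-0.593831, 0.593831, -0.9314)  len=0.1633
  (v14,v18,v15) [--+] → (-0.777213, 0.150905, -0.9314)–(-0.593831, 0.593831, -0.9314)  len=0.4794
  (v15,v18,v19) [+-+] → (-0.777213, 0.150905, -0.9314)–(-0.839732, 0, -0.9314)  len=0.1633
  (v18,v22,v19) [--+] → (-0.65635, -0.442926, -0.9314)–(-0.839732, 0, -0.9314)  len=0.4794
  (v19,v22,v23) [+-+] → (-0.65635, -0.442926, -0.9314)–(-0.593831, -0.593831, -0.9314)  len=0.1633
  (v22,v26,v23) [--+] → (-0.150905, -0.777213, -0.9314)–(-0.593831, -0.593831, -0.9314)  len=0.4794
  (v23,v26,v27) [+-+] → (-0.150905, -0.777213, -0.9314)–(0, -0.839732, -0.9314)  len=0.1633
  (v26,v30,v27) [--+] → (0.442926, -0.65635, -0.9314)–(0, -0.839732, -0.9314)  len=0.4794
  (v27,v30,v31) [+-+] → (0.442926, -0.65635, -0.9314)–(0.593831, -0.593831, -0.9314)  len=0.1633
  (v30,v1,v31) [--+] → (0.777213, -0.150905, -0.9314)–(0.593831, -0.593831, -0.9314)  len=0.4794
  (v31,v1,v2) [+-+] → (0.777213, -0.150905, -0.9314)–(0.839732, 0, -0.9314)  len=0.1633

Chained into 1 loop(s):
  loop 1: 16 segments, perimeter = 5.1418
Total perimeter = 5.142


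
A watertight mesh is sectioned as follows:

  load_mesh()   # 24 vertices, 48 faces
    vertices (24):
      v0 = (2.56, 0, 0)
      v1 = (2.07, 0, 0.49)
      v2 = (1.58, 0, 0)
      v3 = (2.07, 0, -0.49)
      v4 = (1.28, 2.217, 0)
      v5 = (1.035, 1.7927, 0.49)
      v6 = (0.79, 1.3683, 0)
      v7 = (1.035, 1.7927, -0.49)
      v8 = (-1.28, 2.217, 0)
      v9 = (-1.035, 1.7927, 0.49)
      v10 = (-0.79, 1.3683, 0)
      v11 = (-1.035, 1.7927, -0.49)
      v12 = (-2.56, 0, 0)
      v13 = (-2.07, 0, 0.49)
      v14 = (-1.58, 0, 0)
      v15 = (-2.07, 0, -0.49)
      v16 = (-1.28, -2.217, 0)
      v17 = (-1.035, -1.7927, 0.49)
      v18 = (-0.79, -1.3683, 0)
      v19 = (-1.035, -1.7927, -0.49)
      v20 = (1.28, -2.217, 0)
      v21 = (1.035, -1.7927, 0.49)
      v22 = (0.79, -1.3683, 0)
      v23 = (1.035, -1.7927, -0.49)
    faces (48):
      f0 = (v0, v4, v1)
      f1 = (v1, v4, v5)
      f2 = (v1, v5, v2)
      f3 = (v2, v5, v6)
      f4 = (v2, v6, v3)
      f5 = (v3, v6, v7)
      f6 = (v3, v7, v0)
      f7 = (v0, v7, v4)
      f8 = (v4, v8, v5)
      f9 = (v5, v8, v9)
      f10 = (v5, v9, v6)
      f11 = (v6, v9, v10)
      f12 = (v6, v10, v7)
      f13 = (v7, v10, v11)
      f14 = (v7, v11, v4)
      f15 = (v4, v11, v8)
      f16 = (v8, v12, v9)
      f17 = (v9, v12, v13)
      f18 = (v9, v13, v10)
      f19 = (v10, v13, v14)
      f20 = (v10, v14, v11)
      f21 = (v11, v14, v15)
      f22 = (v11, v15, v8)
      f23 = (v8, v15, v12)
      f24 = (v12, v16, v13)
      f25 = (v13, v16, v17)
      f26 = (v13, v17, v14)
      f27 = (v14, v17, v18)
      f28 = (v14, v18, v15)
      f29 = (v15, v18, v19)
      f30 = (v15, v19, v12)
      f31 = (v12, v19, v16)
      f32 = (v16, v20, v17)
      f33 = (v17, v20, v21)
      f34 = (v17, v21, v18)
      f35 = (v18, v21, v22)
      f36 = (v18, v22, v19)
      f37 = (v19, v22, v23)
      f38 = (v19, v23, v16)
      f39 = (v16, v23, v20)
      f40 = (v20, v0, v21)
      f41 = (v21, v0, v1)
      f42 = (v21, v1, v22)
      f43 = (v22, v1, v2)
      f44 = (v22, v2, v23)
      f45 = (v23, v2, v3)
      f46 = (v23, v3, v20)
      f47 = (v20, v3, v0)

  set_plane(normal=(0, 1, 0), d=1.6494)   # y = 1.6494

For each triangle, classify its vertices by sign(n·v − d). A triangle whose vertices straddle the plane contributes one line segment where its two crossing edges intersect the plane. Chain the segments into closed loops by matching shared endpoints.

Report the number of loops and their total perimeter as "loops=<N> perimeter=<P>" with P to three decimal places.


Straddling triangles (18 of 48):
  (v0,v4,v1) [-+-] → (1.60771, 1.6494, 0)–(1.48226, 1.6494, 0.125451)  len=0.1774
  (v1,v4,v5) [-++] → (1.48226, 1.6494, 0.125451)–(1.11773, 1.6494, 0.49)  len=0.5155
  (v1,v5,v2) [-+-] → (1.11773, 1.6494, 0.49)–(1.07856, 1.6494, 0.450832)  len=0.0554
  (v2,v5,v6) [-+-] → (1.07856, 1.6494, 0.450832)–(0.952275, 1.6494, 0.32455)  len=0.1786
  (v3,v6,v7) [--+] → (0.952275, 1.6494, -0.32455)–(1.11773, 1.6494, -0.49)  len=0.2340
  (v3,v7,v0) [-+-] → (1.11773, 1.6494, -0.49)–(1.1569, 1.6494, -0.450832)  len=0.0554
  (v0,v7,v4) [-++] → (1.1569, 1.6494, -0.450832)–(1.60771, 1.6494, 0)  len=0.6376
  (v5,v9,v6) [++-] → (-0.418783, 1.6494, 0.32455)–(0.952275, 1.6494, 0.32455)  len=1.3711
  (v6,v9,v10) [-+-] → (-0.418783, 1.6494, 0.32455)–(-0.952275, 1.6494, 0.32455)  len=0.5335
  (v6,v10,v7) [--+] → (0.418783, 1.6494, -0.32455)–(0.952275, 1.6494, -0.32455)  len=0.5335
  (v7,v10,v11) [+-+] → (0.418783, 1.6494, -0.32455)–(-0.952275, 1.6494, -0.32455)  len=1.3711
  (v8,v12,v9) [+-+] → (-1.60771, 1.6494, 0)–(-1.1569, 1.6494, 0.450832)  len=0.6376
  (v9,v12,v13) [+--] → (-1.1569, 1.6494, 0.450832)–(-1.11773, 1.6494, 0.49)  len=0.0554
  (v9,v13,v10) [+--] → (-1.11773, 1.6494, 0.49)–(-0.952275, 1.6494, 0.32455)  len=0.2340
  (v10,v14,v11) [--+] → (-1.07856, 1.6494, -0.450832)–(-0.952275, 1.6494, -0.32455)  len=0.1786
  (v11,v14,v15) [+--] → (-1.07856, 1.6494, -0.450832)–(-1.11773, 1.6494, -0.49)  len=0.0554
  (v11,v15,v8) [+-+] → (-1.11773, 1.6494, -0.49)–(-1.48226, 1.6494, -0.125451)  len=0.5155
  (v8,v15,v12) [+--] → (-1.48226, 1.6494, -0.125451)–(-1.60771, 1.6494, 0)  len=0.1774

Chained into 1 loop(s):
  loop 1: 18 segments, perimeter = 7.5168
Total perimeter = 7.517

loops=1 perimeter=7.517


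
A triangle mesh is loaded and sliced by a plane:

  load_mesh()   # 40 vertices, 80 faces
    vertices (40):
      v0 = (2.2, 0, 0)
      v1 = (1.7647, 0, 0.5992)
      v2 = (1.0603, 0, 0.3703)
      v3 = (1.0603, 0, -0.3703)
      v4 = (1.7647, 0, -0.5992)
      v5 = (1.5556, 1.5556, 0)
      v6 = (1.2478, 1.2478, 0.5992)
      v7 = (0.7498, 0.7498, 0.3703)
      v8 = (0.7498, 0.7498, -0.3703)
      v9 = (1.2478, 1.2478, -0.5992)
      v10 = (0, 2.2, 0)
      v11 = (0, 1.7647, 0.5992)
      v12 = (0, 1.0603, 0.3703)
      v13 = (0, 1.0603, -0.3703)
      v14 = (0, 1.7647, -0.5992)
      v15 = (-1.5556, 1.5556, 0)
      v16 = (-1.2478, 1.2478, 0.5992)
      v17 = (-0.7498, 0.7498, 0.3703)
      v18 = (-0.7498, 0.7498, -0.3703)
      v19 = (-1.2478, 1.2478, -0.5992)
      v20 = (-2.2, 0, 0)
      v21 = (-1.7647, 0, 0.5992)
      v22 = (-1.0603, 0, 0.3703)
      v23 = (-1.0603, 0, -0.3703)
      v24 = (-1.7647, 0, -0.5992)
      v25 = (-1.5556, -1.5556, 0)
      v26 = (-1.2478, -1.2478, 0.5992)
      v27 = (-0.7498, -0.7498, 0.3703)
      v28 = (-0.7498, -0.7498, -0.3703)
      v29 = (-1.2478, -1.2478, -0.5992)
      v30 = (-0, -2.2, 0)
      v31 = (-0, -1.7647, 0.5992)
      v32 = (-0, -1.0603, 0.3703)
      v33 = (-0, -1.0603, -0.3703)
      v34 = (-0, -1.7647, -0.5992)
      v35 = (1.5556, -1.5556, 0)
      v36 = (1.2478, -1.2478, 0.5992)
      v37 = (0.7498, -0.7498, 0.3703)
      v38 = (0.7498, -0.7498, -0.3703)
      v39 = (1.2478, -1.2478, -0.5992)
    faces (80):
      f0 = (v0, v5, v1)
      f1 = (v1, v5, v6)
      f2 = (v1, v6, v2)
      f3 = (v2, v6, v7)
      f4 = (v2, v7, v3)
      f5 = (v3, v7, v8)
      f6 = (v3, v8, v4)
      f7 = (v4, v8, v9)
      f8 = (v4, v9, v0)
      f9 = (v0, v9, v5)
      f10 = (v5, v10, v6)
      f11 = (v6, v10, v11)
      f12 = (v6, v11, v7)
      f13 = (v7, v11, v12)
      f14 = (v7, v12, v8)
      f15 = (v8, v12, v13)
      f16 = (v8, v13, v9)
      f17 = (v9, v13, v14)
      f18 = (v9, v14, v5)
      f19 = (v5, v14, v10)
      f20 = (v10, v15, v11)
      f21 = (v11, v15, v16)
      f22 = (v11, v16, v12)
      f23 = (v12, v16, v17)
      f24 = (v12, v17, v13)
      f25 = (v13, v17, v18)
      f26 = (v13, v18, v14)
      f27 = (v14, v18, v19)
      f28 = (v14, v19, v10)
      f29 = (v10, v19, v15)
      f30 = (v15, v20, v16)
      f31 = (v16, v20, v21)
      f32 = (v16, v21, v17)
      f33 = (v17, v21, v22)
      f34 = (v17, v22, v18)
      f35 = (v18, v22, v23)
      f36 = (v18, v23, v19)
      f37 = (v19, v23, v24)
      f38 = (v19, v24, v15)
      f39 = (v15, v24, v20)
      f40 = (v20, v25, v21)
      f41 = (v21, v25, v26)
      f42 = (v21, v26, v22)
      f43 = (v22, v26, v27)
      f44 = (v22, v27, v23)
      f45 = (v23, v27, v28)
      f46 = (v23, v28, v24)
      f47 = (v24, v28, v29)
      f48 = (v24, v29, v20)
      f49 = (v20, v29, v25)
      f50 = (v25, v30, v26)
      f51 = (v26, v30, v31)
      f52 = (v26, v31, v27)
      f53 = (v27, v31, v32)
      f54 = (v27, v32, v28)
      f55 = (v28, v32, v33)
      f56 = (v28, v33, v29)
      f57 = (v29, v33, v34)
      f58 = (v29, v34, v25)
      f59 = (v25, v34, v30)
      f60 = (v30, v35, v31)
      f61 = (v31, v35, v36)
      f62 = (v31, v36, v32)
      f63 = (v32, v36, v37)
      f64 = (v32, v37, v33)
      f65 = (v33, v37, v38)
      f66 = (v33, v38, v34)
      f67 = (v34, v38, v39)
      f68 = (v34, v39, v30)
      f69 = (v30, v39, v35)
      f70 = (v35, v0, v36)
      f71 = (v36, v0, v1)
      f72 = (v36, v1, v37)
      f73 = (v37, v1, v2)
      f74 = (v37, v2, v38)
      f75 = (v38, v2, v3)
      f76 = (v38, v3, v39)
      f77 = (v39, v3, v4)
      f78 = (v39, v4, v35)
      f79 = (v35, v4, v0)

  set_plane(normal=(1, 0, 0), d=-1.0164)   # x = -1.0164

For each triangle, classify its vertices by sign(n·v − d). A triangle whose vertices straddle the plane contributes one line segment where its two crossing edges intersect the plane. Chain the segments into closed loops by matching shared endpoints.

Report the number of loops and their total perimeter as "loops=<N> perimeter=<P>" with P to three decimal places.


Straddling triangles (24 of 80):
  (v10,v15,v11) [+-+] → (-1.0164, 1.77896, 0)–(-1.0164, 1.62808, 0.207694)  len=0.2567
  (v11,v15,v16) [+--] → (-1.0164, 1.62808, 0.207694)–(-1.0164, 1.34366, 0.5992)  len=0.4839
  (v11,v16,v12) [+-+] → (-1.0164, 1.34366, 0.5992)–(-1.0164, 1.21303, 0.556751)  len=0.1374
  (v12,v16,v17) [+-+] → (-1.0164, 1.21303, 0.556751)–(-1.0164, 1.0164, 0.49284)  len=0.2068
  (v14,v18,v19) [++-] → (-1.0164, 1.0164, -0.49284)–(-1.0164, 1.34366, -0.5992)  len=0.3441
  (v14,v19,v10) [+-+] → (-1.0164, 1.34366, -0.5992)–(-1.0164, 1.42438, -0.488081)  len=0.1373
  (v10,v19,v15) [+--] → (-1.0164, 1.42438, -0.488081)–(-1.0164, 1.77896, 0)  len=0.6033
  (v16,v21,v17) [--+] → (-1.0164, 0.552838, 0.430429)–(-1.0164, 1.0164, 0.49284)  len=0.4677
  (v17,v21,v22) [+--] → (-1.0164, 0.552838, 0.430429)–(-1.0164, 0.10601, 0.3703)  len=0.4509
  (v17,v22,v18) [+-+] → (-1.0164, 0.10601, 0.3703)–(-1.0164, 0.10601, 0.26559)  len=0.1047
  (v18,v22,v23) [+--] → (-1.0164, 0.10601, 0.26559)–(-1.0164, 0.10601, -0.3703)  len=0.6359
  (v18,v23,v19) [+--] → (-1.0164, 0.10601, -0.3703)–(-1.0164, 1.0164, -0.49284)  len=0.9186
  (v22,v26,v27) [--+] → (-1.0164, -1.0164, 0.49284)–(-1.0164, -0.10601, 0.3703)  len=0.9186
  (v22,v27,v23) [-+-] → (-1.0164, -0.10601, 0.3703)–(-1.0164, -0.10601, -0.26559)  len=0.6359
  (v23,v27,v28) [-++] → (-1.0164, -0.10601, -0.26559)–(-1.0164, -0.10601, -0.3703)  len=0.1047
  (v23,v28,v24) [-+-] → (-1.0164, -0.10601, -0.3703)–(-1.0164, -0.552838, -0.430429)  len=0.4509
  (v24,v28,v29) [-+-] → (-1.0164, -0.552838, -0.430429)–(-1.0164, -1.0164, -0.49284)  len=0.4677
  (v25,v30,v26) [-+-] → (-1.0164, -1.77896, 0)–(-1.0164, -1.42438, 0.488081)  len=0.6033
  (v26,v30,v31) [-++] → (-1.0164, -1.42438, 0.488081)–(-1.0164, -1.34366, 0.5992)  len=0.1373
  (v26,v31,v27) [-++] → (-1.0164, -1.34366, 0.5992)–(-1.0164, -1.0164, 0.49284)  len=0.3441
  (v28,v33,v29) [++-] → (-1.0164, -1.21303, -0.556751)–(-1.0164, -1.0164, -0.49284)  len=0.2068
  (v29,v33,v34) [-++] → (-1.0164, -1.21303, -0.556751)–(-1.0164, -1.34366, -0.5992)  len=0.1374
  (v29,v34,v25) [-+-] → (-1.0164, -1.34366, -0.5992)–(-1.0164, -1.62808, -0.207694)  len=0.4839
  (v25,v34,v30) [-++] → (-1.0164, -1.62808, -0.207694)–(-1.0164, -1.77896, 0)  len=0.2567

Chained into 2 loop(s):
  loop 1: 12 segments, perimeter = 4.7473
  loop 2: 12 segments, perimeter = 4.7473
Total perimeter = 9.495

loops=2 perimeter=9.495
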